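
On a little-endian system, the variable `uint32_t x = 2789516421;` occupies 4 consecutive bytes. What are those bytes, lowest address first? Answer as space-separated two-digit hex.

2789516421 in hexadecimal, padded to 32 bits, is 0xA644A485.
Split into bytes (most-significant first): A6 44 A4 85.
Little-endian stores the least-significant byte at the lowest address.
So at ascending addresses the bytes are 85 A4 44 A6.

85 A4 44 A6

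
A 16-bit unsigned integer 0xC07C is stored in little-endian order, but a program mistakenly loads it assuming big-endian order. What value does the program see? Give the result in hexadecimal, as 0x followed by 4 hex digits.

0x7CC0

Stored little-endian, the bytes at ascending addresses are 7C C0.
Read back as big-endian, the last byte is least significant, giving 0x7CC0.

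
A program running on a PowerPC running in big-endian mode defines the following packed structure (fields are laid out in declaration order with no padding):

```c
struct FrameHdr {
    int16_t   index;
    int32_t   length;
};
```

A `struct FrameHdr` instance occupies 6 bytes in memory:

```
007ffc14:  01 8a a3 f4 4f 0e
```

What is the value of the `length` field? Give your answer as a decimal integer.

`length` follows `index` (2 bytes), so it starts at byte offset 2 and occupies 4 bytes.
Bytes at offsets 2..5: A3 F4 4F 0E.
In big-endian order the high byte comes first in memory.
The bytes are already most-significant first: 0xA3F44F0E.
Top bit is set, so as a signed 32-bit value this is 0xA3F44F0E − 2^32 = -1544270066.

-1544270066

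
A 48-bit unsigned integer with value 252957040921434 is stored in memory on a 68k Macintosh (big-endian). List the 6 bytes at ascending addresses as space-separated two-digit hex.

252957040921434 in hexadecimal, padded to 48 bits, is 0xE61026914B5A.
Split into bytes (most-significant first): E6 10 26 91 4B 5A.
In big-endian order the high byte comes first in memory.
So the memory order matches the most-significant-first order: E6 10 26 91 4B 5A.

E6 10 26 91 4B 5A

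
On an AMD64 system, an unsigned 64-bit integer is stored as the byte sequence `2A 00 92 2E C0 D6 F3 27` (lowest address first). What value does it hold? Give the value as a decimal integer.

2878880707723264042

Little-endian: lowest address holds the least-significant byte.
Reassemble most-significant byte first: 27 F3 D6 C0 2E 92 00 2A → 0x27F3D6C02E92002A.
0x27F3D6C02E92002A = 2878880707723264042.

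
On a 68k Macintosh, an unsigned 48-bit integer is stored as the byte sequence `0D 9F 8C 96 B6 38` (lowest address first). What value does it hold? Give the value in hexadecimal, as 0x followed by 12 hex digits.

0x0D9F8C96B638

Big-endian: lowest address holds the most-significant byte.
The bytes are already most-significant first: 0x0D9F8C96B638.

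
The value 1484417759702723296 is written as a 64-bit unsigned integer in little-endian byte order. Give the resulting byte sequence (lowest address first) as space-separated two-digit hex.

E0 AA 5C 71 16 B6 99 14

1484417759702723296 in hexadecimal, padded to 64 bits, is 0x1499B616715CAAE0.
Split into bytes (most-significant first): 14 99 B6 16 71 5C AA E0.
In little-endian order the low byte comes first in memory.
So at ascending addresses the bytes are E0 AA 5C 71 16 B6 99 14.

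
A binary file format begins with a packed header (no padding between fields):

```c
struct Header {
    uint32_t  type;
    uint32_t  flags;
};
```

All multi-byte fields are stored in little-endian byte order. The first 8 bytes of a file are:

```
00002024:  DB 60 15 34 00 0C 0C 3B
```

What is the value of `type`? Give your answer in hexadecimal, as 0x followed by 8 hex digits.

0x341560DB

`type` is the first field, at byte offset 0, occupying 4 bytes.
Bytes at offsets 0..3: DB 60 15 34.
Little-endian stores the least-significant byte at the lowest address.
Reassemble most-significant byte first: 34 15 60 DB → 0x341560DB.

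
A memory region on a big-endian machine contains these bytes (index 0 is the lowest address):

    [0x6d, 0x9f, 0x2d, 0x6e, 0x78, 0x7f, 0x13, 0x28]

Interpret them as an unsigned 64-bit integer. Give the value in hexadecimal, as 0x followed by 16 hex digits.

Big-endian: lowest address holds the most-significant byte.
The bytes are already most-significant first: 0x6D9F2D6E787F1328.

0x6D9F2D6E787F1328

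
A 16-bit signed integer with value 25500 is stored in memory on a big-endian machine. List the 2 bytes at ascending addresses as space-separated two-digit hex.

25500 in hexadecimal, padded to 16 bits, is 0x639C.
Split into bytes (most-significant first): 63 9C.
Big-endian stores the most-significant byte at the lowest address.
So the memory order matches the most-significant-first order: 63 9C.

63 9C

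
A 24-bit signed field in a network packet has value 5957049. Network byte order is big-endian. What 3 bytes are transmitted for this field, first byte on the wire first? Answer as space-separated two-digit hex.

5957049 in hexadecimal, padded to 24 bits, is 0x5AE5B9.
Split into bytes (most-significant first): 5A E5 B9.
Big-endian stores the most-significant byte at the lowest address.
So the memory order matches the most-significant-first order: 5A E5 B9.

5A E5 B9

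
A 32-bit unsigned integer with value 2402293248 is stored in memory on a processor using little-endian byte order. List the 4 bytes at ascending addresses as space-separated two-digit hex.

00 16 30 8F

2402293248 in hexadecimal, padded to 32 bits, is 0x8F301600.
Split into bytes (most-significant first): 8F 30 16 00.
Little-endian: lowest address holds the least-significant byte.
So at ascending addresses the bytes are 00 16 30 8F.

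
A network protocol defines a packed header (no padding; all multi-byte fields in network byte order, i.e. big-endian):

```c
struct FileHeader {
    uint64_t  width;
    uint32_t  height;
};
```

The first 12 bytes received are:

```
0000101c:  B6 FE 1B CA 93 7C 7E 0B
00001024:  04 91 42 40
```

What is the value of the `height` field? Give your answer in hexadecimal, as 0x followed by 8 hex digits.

`height` follows `width` (8 bytes), so it starts at byte offset 8 and occupies 4 bytes.
Bytes at offsets 8..11: 04 91 42 40.
Big-endian: lowest address holds the most-significant byte.
The bytes are already most-significant first: 0x04914240.

0x04914240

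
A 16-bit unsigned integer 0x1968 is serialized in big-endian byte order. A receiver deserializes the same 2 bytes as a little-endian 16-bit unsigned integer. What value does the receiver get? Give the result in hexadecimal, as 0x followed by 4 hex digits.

0x6819

Stored big-endian, the bytes at ascending addresses are 19 68.
Read back as little-endian, the first byte is least significant, giving 0x6819.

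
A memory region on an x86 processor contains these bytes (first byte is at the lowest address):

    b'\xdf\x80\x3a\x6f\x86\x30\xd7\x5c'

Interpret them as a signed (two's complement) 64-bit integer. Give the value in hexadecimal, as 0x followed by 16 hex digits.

0x5CD730866F3A80DF

Little-endian stores the least-significant byte at the lowest address.
Reassemble most-significant byte first: 5C D7 30 86 6F 3A 80 DF → 0x5CD730866F3A80DF.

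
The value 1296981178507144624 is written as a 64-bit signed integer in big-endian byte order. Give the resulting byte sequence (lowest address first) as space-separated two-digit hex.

11 FF CD 82 99 49 2D B0

1296981178507144624 in hexadecimal, padded to 64 bits, is 0x11FFCD8299492DB0.
Split into bytes (most-significant first): 11 FF CD 82 99 49 2D B0.
In big-endian order the high byte comes first in memory.
So the memory order matches the most-significant-first order: 11 FF CD 82 99 49 2D B0.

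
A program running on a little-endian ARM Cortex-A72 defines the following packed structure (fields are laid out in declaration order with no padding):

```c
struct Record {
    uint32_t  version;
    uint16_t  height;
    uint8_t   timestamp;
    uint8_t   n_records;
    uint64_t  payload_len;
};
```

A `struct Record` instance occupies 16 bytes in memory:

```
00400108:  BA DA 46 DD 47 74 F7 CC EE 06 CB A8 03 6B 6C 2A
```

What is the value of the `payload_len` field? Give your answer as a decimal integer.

3056935910538675950

`payload_len` follows `version` (4 B), `height` (2 B), `timestamp` (1 B), `n_records` (1 B), so it starts at offset 4 + 2 + 1 + 1 = 8 and occupies 8 bytes.
Bytes at offsets 8..15: EE 06 CB A8 03 6B 6C 2A.
Little-endian: lowest address holds the least-significant byte.
Reassemble most-significant byte first: 2A 6C 6B 03 A8 CB 06 EE → 0x2A6C6B03A8CB06EE.
0x2A6C6B03A8CB06EE = 3056935910538675950.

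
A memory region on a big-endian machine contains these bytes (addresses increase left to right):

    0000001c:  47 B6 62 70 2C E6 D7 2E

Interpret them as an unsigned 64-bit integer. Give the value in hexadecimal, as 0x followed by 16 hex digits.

In big-endian order the high byte comes first in memory.
The bytes are already most-significant first: 0x47B662702CE6D72E.

0x47B662702CE6D72E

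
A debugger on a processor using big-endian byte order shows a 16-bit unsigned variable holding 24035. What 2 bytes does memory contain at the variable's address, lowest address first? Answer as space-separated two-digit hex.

24035 in hexadecimal, padded to 16 bits, is 0x5DE3.
Split into bytes (most-significant first): 5D E3.
Big-endian: lowest address holds the most-significant byte.
So the memory order matches the most-significant-first order: 5D E3.

5D E3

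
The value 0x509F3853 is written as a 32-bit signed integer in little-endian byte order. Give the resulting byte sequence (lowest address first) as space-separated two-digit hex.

Split into bytes (most-significant first): 50 9F 38 53.
In little-endian order the low byte comes first in memory.
So at ascending addresses the bytes are 53 38 9F 50.

53 38 9F 50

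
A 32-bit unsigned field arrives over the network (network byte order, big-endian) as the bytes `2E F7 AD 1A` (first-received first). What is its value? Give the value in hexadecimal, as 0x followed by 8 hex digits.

0x2EF7AD1A

In big-endian order the high byte comes first in memory.
The bytes are already most-significant first: 0x2EF7AD1A.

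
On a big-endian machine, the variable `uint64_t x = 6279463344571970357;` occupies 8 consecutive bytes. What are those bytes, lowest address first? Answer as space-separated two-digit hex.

6279463344571970357 in hexadecimal, padded to 64 bits, is 0x572522A4514C7335.
Split into bytes (most-significant first): 57 25 22 A4 51 4C 73 35.
In big-endian order the high byte comes first in memory.
So the memory order matches the most-significant-first order: 57 25 22 A4 51 4C 73 35.

57 25 22 A4 51 4C 73 35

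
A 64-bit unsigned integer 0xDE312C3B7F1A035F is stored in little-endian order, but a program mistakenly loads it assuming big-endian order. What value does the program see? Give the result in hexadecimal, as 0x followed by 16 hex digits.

0x5F031A7F3B2C31DE

Stored little-endian, the bytes at ascending addresses are 5F 03 1A 7F 3B 2C 31 DE.
Read back as big-endian, the last byte is least significant, giving 0x5F031A7F3B2C31DE.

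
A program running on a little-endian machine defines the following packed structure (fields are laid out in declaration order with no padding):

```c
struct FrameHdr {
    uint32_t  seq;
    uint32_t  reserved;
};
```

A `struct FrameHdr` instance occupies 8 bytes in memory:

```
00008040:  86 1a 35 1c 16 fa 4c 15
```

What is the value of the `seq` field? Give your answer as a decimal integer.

473242246

`seq` is the first field, at byte offset 0, occupying 4 bytes.
Bytes at offsets 0..3: 86 1A 35 1C.
Little-endian stores the least-significant byte at the lowest address.
Reassemble most-significant byte first: 1C 35 1A 86 → 0x1C351A86.
0x1C351A86 = 473242246.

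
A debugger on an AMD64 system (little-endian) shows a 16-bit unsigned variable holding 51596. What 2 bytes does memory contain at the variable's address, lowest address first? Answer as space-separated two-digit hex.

51596 in hexadecimal, padded to 16 bits, is 0xC98C.
Split into bytes (most-significant first): C9 8C.
Little-endian stores the least-significant byte at the lowest address.
So at ascending addresses the bytes are 8C C9.

8C C9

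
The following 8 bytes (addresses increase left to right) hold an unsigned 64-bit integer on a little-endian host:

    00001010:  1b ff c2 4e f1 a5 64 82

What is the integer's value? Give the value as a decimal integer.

9395817178428800795

In little-endian order the low byte comes first in memory.
Reassemble most-significant byte first: 82 64 A5 F1 4E C2 FF 1B → 0x8264A5F14EC2FF1B.
0x8264A5F14EC2FF1B = 9395817178428800795.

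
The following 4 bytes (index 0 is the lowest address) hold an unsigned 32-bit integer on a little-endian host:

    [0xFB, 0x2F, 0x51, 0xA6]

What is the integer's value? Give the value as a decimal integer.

2790338555

In little-endian order the low byte comes first in memory.
Reassemble most-significant byte first: A6 51 2F FB → 0xA6512FFB.
0xA6512FFB = 2790338555.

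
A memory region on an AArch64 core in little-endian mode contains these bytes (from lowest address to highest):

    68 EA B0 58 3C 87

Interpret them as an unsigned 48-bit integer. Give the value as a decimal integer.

Little-endian stores the least-significant byte at the lowest address.
Reassemble most-significant byte first: 87 3C 58 B0 EA 68 → 0x873C58B0EA68.
0x873C58B0EA68 = 148693255776872.

148693255776872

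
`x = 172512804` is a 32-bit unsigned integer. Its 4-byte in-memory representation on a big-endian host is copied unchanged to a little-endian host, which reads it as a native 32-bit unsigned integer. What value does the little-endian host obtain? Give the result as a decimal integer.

172512804 in 32-bit hexadecimal is 0x0A485624.
Stored big-endian, the bytes at ascending addresses are 0A 48 56 24.
Read back as little-endian, the first byte is least significant, giving 0x2456480A.
0x2456480A = 609634314.

609634314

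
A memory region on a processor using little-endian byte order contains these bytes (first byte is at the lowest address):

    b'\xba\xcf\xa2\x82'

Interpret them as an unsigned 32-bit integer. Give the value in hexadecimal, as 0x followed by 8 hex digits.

0x82A2CFBA

In little-endian order the low byte comes first in memory.
Reassemble most-significant byte first: 82 A2 CF BA → 0x82A2CFBA.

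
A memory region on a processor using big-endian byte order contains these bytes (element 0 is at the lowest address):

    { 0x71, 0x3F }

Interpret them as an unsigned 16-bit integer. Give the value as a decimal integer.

Big-endian: lowest address holds the most-significant byte.
The bytes are already most-significant first: 0x713F.
0x713F = 28991.

28991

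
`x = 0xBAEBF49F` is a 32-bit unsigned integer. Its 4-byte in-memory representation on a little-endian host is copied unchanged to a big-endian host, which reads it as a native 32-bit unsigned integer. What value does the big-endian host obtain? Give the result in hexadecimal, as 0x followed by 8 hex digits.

Stored little-endian, the bytes at ascending addresses are 9F F4 EB BA.
Read back as big-endian, the last byte is least significant, giving 0x9FF4EBBA.

0x9FF4EBBA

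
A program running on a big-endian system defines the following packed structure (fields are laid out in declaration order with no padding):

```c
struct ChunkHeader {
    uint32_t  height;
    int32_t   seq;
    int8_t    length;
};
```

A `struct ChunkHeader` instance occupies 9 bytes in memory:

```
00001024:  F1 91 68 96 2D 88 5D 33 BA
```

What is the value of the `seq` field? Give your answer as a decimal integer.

763911475

`seq` follows `height` (4 bytes), so it starts at byte offset 4 and occupies 4 bytes.
Bytes at offsets 4..7: 2D 88 5D 33.
Big-endian: lowest address holds the most-significant byte.
The bytes are already most-significant first: 0x2D885D33.
0x2D885D33 = 763911475.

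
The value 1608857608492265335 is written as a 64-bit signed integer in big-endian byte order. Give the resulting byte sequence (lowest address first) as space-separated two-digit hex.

1608857608492265335 in hexadecimal, padded to 64 bits, is 0x1653CF78885DAF77.
Split into bytes (most-significant first): 16 53 CF 78 88 5D AF 77.
Big-endian: lowest address holds the most-significant byte.
So the memory order matches the most-significant-first order: 16 53 CF 78 88 5D AF 77.

16 53 CF 78 88 5D AF 77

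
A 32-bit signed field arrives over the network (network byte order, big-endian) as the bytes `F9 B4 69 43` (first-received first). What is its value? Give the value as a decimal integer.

-105617085

In big-endian order the high byte comes first in memory.
The bytes are already most-significant first: 0xF9B46943.
Top bit is set, so as a signed 32-bit value this is 0xF9B46943 − 2^32 = -105617085.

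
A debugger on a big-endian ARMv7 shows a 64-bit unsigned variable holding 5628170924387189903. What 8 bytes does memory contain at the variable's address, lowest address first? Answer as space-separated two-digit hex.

4E 1B 47 A2 EB 47 C4 8F

5628170924387189903 in hexadecimal, padded to 64 bits, is 0x4E1B47A2EB47C48F.
Split into bytes (most-significant first): 4E 1B 47 A2 EB 47 C4 8F.
Big-endian stores the most-significant byte at the lowest address.
So the memory order matches the most-significant-first order: 4E 1B 47 A2 EB 47 C4 8F.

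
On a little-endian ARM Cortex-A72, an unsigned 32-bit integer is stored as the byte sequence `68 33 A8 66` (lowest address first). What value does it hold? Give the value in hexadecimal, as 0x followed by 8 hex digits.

0x66A83368

Little-endian stores the least-significant byte at the lowest address.
Reassemble most-significant byte first: 66 A8 33 68 → 0x66A83368.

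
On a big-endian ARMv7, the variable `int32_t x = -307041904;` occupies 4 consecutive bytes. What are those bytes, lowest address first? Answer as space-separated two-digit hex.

ED B2 E9 90

Two's complement of -307041904 in 32 bits: 307041904 = 0x124D1670; invert → 0xEDB2E98F; add 1 → 0xEDB2E990.
Split into bytes (most-significant first): ED B2 E9 90.
Big-endian stores the most-significant byte at the lowest address.
So the memory order matches the most-significant-first order: ED B2 E9 90.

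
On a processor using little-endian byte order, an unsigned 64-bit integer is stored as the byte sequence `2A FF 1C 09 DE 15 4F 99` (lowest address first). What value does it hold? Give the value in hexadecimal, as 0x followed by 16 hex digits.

0x994F15DE091CFF2A

In little-endian order the low byte comes first in memory.
Reassemble most-significant byte first: 99 4F 15 DE 09 1C FF 2A → 0x994F15DE091CFF2A.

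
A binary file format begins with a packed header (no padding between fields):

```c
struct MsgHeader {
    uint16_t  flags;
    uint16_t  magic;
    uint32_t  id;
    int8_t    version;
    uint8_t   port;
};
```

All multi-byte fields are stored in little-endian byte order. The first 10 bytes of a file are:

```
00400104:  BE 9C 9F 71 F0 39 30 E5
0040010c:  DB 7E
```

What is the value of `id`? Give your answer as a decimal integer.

3845143024

`id` follows `flags` (2 B), `magic` (2 B), so it starts at offset 2 + 2 = 4 and occupies 4 bytes.
Bytes at offsets 4..7: F0 39 30 E5.
In little-endian order the low byte comes first in memory.
Reassemble most-significant byte first: E5 30 39 F0 → 0xE53039F0.
0xE53039F0 = 3845143024.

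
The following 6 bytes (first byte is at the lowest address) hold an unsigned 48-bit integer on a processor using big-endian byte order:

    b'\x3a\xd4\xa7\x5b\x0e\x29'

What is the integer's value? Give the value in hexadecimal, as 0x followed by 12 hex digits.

Big-endian stores the most-significant byte at the lowest address.
The bytes are already most-significant first: 0x3AD4A75B0E29.

0x3AD4A75B0E29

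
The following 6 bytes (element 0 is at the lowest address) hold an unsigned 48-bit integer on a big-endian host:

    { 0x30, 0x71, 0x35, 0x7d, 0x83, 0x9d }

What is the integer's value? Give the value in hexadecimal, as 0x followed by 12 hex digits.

0x3071357D839D

In big-endian order the high byte comes first in memory.
The bytes are already most-significant first: 0x3071357D839D.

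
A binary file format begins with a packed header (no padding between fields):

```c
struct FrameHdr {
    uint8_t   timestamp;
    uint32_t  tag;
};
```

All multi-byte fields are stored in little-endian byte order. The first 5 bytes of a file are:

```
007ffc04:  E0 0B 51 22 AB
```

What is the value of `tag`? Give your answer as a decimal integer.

2871152907

`tag` follows `timestamp` (1 byte), so it starts at byte offset 1 and occupies 4 bytes.
Bytes at offsets 1..4: 0B 51 22 AB.
Little-endian stores the least-significant byte at the lowest address.
Reassemble most-significant byte first: AB 22 51 0B → 0xAB22510B.
0xAB22510B = 2871152907.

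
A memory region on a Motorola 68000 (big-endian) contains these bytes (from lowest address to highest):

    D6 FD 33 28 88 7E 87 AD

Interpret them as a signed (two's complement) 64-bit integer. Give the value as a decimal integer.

In big-endian order the high byte comes first in memory.
The bytes are already most-significant first: 0xD6FD3328887E87AD.
Top bit is set, so as a signed 64-bit value this is 0xD6FD3328887E87AD − 2^64 = -2955149531303475283.

-2955149531303475283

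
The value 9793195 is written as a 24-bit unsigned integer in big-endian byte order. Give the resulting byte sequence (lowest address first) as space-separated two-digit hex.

9793195 in hexadecimal, padded to 24 bits, is 0x956EAB.
Split into bytes (most-significant first): 95 6E AB.
Big-endian stores the most-significant byte at the lowest address.
So the memory order matches the most-significant-first order: 95 6E AB.

95 6E AB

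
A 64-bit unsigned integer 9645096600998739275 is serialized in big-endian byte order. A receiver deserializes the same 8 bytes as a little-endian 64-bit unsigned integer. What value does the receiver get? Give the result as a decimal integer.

5439745500758989445

9645096600998739275 in 64-bit hexadecimal is 0x85DA4441B6DB7D4B.
Stored big-endian, the bytes at ascending addresses are 85 DA 44 41 B6 DB 7D 4B.
Read back as little-endian, the first byte is least significant, giving 0x4B7DDBB64144DA85.
0x4B7DDBB64144DA85 = 5439745500758989445.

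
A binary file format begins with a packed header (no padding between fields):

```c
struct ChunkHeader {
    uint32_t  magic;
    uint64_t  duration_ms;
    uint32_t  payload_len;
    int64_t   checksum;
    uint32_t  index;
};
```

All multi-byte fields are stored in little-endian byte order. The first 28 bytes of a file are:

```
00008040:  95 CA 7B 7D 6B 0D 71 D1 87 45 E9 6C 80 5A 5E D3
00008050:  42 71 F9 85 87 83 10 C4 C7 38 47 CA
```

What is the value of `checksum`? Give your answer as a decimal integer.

-4318807424556764862

`checksum` follows `magic` (4 B), `duration_ms` (8 B), `payload_len` (4 B), so it starts at offset 4 + 8 + 4 = 16 and occupies 8 bytes.
Bytes at offsets 16..23: 42 71 F9 85 87 83 10 C4.
Little-endian stores the least-significant byte at the lowest address.
Reassemble most-significant byte first: C4 10 83 87 85 F9 71 42 → 0xC410838785F97142.
Top bit is set, so as a signed 64-bit value this is 0xC410838785F97142 − 2^64 = -4318807424556764862.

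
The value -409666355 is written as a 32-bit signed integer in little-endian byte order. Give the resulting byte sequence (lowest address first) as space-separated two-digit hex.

Two's complement of -409666355 in 32 bits: 409666355 = 0x186B0333; invert → 0xE794FCCC; add 1 → 0xE794FCCD.
Split into bytes (most-significant first): E7 94 FC CD.
Little-endian stores the least-significant byte at the lowest address.
So at ascending addresses the bytes are CD FC 94 E7.

CD FC 94 E7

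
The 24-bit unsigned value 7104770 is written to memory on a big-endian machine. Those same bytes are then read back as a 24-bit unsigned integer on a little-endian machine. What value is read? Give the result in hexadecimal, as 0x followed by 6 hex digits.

7104770 in 24-bit hexadecimal is 0x6C6902.
Stored big-endian, the bytes at ascending addresses are 6C 69 02.
Read back as little-endian, the first byte is least significant, giving 0x02696C.

0x02696C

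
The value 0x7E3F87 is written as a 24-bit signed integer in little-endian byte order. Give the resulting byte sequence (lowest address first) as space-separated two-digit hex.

87 3F 7E

Split into bytes (most-significant first): 7E 3F 87.
Little-endian stores the least-significant byte at the lowest address.
So at ascending addresses the bytes are 87 3F 7E.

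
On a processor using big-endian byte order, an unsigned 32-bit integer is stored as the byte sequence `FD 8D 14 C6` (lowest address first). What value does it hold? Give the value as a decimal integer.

4253881542

In big-endian order the high byte comes first in memory.
The bytes are already most-significant first: 0xFD8D14C6.
0xFD8D14C6 = 4253881542.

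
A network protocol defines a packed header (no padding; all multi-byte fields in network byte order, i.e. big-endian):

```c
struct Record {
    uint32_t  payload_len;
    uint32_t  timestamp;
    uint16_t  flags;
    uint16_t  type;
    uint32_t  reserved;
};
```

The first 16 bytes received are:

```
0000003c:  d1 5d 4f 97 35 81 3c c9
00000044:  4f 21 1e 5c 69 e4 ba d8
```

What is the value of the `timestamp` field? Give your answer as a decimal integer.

`timestamp` follows `payload_len` (4 bytes), so it starts at byte offset 4 and occupies 4 bytes.
Bytes at offsets 4..7: 35 81 3C C9.
Big-endian stores the most-significant byte at the lowest address.
The bytes are already most-significant first: 0x35813CC9.
0x35813CC9 = 897662153.

897662153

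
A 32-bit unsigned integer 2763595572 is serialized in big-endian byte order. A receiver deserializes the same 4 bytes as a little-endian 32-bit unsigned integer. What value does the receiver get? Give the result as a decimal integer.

874494372

2763595572 in 32-bit hexadecimal is 0xA4B91F34.
Stored big-endian, the bytes at ascending addresses are A4 B9 1F 34.
Read back as little-endian, the first byte is least significant, giving 0x341FB9A4.
0x341FB9A4 = 874494372.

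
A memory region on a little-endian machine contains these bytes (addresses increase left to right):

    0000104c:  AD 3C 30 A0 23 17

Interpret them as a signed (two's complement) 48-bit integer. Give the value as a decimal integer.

25441778810029

Little-endian stores the least-significant byte at the lowest address.
Reassemble most-significant byte first: 17 23 A0 30 3C AD → 0x1723A0303CAD.
0x1723A0303CAD = 25441778810029.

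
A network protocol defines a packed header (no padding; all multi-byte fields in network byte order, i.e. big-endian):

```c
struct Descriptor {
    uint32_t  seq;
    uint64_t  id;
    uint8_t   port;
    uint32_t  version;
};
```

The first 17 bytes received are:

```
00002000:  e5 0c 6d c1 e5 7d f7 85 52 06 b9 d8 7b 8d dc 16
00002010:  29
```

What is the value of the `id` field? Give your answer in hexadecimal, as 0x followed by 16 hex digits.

0xE57DF7855206B9D8

`id` follows `seq` (4 bytes), so it starts at byte offset 4 and occupies 8 bytes.
Bytes at offsets 4..11: E5 7D F7 85 52 06 B9 D8.
In big-endian order the high byte comes first in memory.
The bytes are already most-significant first: 0xE57DF7855206B9D8.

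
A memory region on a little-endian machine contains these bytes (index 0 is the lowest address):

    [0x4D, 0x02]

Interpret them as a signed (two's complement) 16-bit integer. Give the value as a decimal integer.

Little-endian: lowest address holds the least-significant byte.
Reassemble most-significant byte first: 02 4D → 0x024D.
0x024D = 589.

589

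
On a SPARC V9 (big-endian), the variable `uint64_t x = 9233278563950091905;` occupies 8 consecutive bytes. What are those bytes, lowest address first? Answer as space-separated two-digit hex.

9233278563950091905 in hexadecimal, padded to 64 bits, is 0x802331EF14795E81.
Split into bytes (most-significant first): 80 23 31 EF 14 79 5E 81.
Big-endian stores the most-significant byte at the lowest address.
So the memory order matches the most-significant-first order: 80 23 31 EF 14 79 5E 81.

80 23 31 EF 14 79 5E 81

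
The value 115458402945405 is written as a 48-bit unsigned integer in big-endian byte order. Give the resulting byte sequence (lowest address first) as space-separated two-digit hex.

69 02 41 18 09 7D

115458402945405 in hexadecimal, padded to 48 bits, is 0x69024118097D.
Split into bytes (most-significant first): 69 02 41 18 09 7D.
Big-endian: lowest address holds the most-significant byte.
So the memory order matches the most-significant-first order: 69 02 41 18 09 7D.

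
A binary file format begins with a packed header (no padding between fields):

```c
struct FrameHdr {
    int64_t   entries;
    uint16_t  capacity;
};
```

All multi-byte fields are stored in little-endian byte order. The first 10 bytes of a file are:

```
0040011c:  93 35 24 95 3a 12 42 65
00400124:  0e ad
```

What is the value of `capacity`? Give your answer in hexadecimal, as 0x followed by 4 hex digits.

0xAD0E

`capacity` follows `entries` (8 bytes), so it starts at byte offset 8 and occupies 2 bytes.
Bytes at offsets 8..9: 0E AD.
Little-endian stores the least-significant byte at the lowest address.
Reassemble most-significant byte first: AD 0E → 0xAD0E.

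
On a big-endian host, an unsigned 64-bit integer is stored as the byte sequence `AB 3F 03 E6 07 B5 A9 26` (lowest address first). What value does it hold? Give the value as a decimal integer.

12339585790525155622

Big-endian: lowest address holds the most-significant byte.
The bytes are already most-significant first: 0xAB3F03E607B5A926.
0xAB3F03E607B5A926 = 12339585790525155622.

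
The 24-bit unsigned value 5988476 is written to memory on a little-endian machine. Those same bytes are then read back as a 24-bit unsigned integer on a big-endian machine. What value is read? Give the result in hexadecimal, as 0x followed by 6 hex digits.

5988476 in 24-bit hexadecimal is 0x5B607C.
Stored little-endian, the bytes at ascending addresses are 7C 60 5B.
Read back as big-endian, the last byte is least significant, giving 0x7C605B.

0x7C605B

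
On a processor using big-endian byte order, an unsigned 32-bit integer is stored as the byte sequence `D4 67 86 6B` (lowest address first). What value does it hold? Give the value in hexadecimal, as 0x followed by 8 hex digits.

In big-endian order the high byte comes first in memory.
The bytes are already most-significant first: 0xD467866B.

0xD467866B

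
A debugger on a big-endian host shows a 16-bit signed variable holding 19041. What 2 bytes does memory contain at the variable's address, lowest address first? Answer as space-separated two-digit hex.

19041 in hexadecimal, padded to 16 bits, is 0x4A61.
Split into bytes (most-significant first): 4A 61.
In big-endian order the high byte comes first in memory.
So the memory order matches the most-significant-first order: 4A 61.

4A 61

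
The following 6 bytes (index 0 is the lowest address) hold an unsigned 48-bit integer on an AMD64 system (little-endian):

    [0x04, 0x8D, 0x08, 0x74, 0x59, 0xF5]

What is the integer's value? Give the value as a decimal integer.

In little-endian order the low byte comes first in memory.
Reassemble most-significant byte first: F5 59 74 08 8D 04 → 0xF55974088D04.
0xF55974088D04 = 269764547611908.

269764547611908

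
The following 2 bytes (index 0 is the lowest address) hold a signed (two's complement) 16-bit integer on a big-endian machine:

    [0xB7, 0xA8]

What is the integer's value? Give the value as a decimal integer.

In big-endian order the high byte comes first in memory.
The bytes are already most-significant first: 0xB7A8.
Top bit is set, so as a signed 16-bit value this is 0xB7A8 − 2^16 = -18520.

-18520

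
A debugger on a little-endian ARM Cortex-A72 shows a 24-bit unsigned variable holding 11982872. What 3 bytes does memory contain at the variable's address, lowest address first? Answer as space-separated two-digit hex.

18 D8 B6

11982872 in hexadecimal, padded to 24 bits, is 0xB6D818.
Split into bytes (most-significant first): B6 D8 18.
In little-endian order the low byte comes first in memory.
So at ascending addresses the bytes are 18 D8 B6.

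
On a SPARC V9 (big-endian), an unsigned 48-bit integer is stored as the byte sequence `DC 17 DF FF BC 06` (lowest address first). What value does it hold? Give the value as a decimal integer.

241995100437510

In big-endian order the high byte comes first in memory.
The bytes are already most-significant first: 0xDC17DFFFBC06.
0xDC17DFFFBC06 = 241995100437510.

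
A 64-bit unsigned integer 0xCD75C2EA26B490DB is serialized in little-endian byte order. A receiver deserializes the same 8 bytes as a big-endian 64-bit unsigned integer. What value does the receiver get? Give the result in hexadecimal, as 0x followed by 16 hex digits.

Stored little-endian, the bytes at ascending addresses are DB 90 B4 26 EA C2 75 CD.
Read back as big-endian, the last byte is least significant, giving 0xDB90B426EAC275CD.

0xDB90B426EAC275CD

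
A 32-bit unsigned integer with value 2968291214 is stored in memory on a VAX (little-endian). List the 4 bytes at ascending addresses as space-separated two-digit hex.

2968291214 in hexadecimal, padded to 32 bits, is 0xB0EC878E.
Split into bytes (most-significant first): B0 EC 87 8E.
In little-endian order the low byte comes first in memory.
So at ascending addresses the bytes are 8E 87 EC B0.

8E 87 EC B0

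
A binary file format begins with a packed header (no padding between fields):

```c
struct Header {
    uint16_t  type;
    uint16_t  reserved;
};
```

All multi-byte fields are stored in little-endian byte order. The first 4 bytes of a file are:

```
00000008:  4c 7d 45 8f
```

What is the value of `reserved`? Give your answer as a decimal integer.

36677

`reserved` follows `type` (2 bytes), so it starts at byte offset 2 and occupies 2 bytes.
Bytes at offsets 2..3: 45 8F.
Little-endian stores the least-significant byte at the lowest address.
Reassemble most-significant byte first: 8F 45 → 0x8F45.
0x8F45 = 36677.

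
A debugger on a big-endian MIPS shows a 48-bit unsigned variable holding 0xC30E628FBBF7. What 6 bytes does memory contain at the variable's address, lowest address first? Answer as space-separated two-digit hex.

Split into bytes (most-significant first): C3 0E 62 8F BB F7.
Big-endian stores the most-significant byte at the lowest address.
So the memory order matches the most-significant-first order: C3 0E 62 8F BB F7.

C3 0E 62 8F BB F7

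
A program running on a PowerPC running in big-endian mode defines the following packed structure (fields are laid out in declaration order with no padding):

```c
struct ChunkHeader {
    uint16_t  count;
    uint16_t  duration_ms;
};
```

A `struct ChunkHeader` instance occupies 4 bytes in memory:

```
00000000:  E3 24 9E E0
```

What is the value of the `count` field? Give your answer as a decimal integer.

`count` is the first field, at byte offset 0, occupying 2 bytes.
Bytes at offsets 0..1: E3 24.
In big-endian order the high byte comes first in memory.
The bytes are already most-significant first: 0xE324.
0xE324 = 58148.

58148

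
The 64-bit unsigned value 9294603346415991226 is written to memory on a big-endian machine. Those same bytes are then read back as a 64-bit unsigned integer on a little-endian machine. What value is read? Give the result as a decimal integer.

9294603346415991226 in 64-bit hexadecimal is 0x80FD107FA74839BA.
Stored big-endian, the bytes at ascending addresses are 80 FD 10 7F A7 48 39 BA.
Read back as little-endian, the first byte is least significant, giving 0xBA3948A77F10FD80.
0xBA3948A77F10FD80 = 13418836448955661696.

13418836448955661696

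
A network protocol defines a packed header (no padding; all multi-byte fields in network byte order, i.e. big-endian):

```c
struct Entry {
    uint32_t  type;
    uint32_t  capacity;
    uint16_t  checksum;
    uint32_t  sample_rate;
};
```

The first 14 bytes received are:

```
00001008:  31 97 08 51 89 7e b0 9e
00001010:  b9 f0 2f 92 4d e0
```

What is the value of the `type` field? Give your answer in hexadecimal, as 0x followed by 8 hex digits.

`type` is the first field, at byte offset 0, occupying 4 bytes.
Bytes at offsets 0..3: 31 97 08 51.
Big-endian: lowest address holds the most-significant byte.
The bytes are already most-significant first: 0x31970851.

0x31970851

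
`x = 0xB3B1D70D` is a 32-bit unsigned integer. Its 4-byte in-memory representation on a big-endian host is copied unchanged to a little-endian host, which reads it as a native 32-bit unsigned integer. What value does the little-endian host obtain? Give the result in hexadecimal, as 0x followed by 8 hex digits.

Stored big-endian, the bytes at ascending addresses are B3 B1 D7 0D.
Read back as little-endian, the first byte is least significant, giving 0x0DD7B1B3.

0x0DD7B1B3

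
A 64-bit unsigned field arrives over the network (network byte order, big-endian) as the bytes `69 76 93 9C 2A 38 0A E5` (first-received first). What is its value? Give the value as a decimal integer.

Big-endian: lowest address holds the most-significant byte.
The bytes are already most-significant first: 0x6976939C2A380AE5.
0x6976939C2A380AE5 = 7599423720166787813.

7599423720166787813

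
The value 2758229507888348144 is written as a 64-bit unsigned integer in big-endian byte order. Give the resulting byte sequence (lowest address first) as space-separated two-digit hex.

2758229507888348144 in hexadecimal, padded to 64 bits, is 0x2647331FAAAF7BF0.
Split into bytes (most-significant first): 26 47 33 1F AA AF 7B F0.
Big-endian: lowest address holds the most-significant byte.
So the memory order matches the most-significant-first order: 26 47 33 1F AA AF 7B F0.

26 47 33 1F AA AF 7B F0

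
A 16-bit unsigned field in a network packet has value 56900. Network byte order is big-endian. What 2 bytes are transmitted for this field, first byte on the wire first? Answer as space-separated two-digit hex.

DE 44

56900 in hexadecimal, padded to 16 bits, is 0xDE44.
Split into bytes (most-significant first): DE 44.
In big-endian order the high byte comes first in memory.
So the memory order matches the most-significant-first order: DE 44.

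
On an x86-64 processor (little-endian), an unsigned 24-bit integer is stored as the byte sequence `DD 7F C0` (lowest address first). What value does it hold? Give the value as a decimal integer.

In little-endian order the low byte comes first in memory.
Reassemble most-significant byte first: C0 7F DD → 0xC07FDD.
0xC07FDD = 12615645.

12615645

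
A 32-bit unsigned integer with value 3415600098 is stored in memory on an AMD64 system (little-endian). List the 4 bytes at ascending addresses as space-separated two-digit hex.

E2 EB 95 CB

3415600098 in hexadecimal, padded to 32 bits, is 0xCB95EBE2.
Split into bytes (most-significant first): CB 95 EB E2.
Little-endian: lowest address holds the least-significant byte.
So at ascending addresses the bytes are E2 EB 95 CB.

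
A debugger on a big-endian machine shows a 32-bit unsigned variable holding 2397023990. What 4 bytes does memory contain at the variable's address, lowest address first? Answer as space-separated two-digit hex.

2397023990 in hexadecimal, padded to 32 bits, is 0x8EDFAEF6.
Split into bytes (most-significant first): 8E DF AE F6.
Big-endian stores the most-significant byte at the lowest address.
So the memory order matches the most-significant-first order: 8E DF AE F6.

8E DF AE F6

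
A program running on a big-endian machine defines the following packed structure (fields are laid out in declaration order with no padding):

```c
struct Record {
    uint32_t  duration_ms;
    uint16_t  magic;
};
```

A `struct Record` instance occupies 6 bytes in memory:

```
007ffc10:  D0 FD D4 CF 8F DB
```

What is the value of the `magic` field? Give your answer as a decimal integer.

`magic` follows `duration_ms` (4 bytes), so it starts at byte offset 4 and occupies 2 bytes.
Bytes at offsets 4..5: 8F DB.
Big-endian: lowest address holds the most-significant byte.
The bytes are already most-significant first: 0x8FDB.
0x8FDB = 36827.

36827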